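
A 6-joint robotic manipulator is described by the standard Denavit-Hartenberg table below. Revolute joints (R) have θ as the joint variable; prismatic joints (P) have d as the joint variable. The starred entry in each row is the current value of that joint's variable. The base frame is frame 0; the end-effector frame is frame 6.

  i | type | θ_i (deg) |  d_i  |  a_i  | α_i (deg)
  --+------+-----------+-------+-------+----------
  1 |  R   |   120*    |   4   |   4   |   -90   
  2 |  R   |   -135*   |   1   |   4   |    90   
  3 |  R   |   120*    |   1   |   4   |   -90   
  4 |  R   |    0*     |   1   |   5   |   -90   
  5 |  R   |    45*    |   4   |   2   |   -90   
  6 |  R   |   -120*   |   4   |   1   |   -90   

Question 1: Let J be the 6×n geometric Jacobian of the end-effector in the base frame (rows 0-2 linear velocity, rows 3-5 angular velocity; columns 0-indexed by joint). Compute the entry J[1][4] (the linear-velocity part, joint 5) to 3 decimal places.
1.873

axis z_4 = (-0.3536,0.6124,0.7071); lever o_n−o_4 = (-0.5753,0.1692,6.4474)
cross product → J_v[:, 4] = (3.8285,1.8727,0.2925)
J_ω[:, 4] = z_4
entry J[1][4] = 1.8727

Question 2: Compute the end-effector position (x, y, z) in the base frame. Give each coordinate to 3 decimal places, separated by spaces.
after link 1: o_1 = (-2.0000, 3.4641, 4.0000)
after link 2: o_2 = (-1.4518, 0.5146, 6.8284)
after link 3: o_3 = (-4.8054, -0.6051, 4.7071)
after link 4: o_4 = (-9.3124, -0.4589, 2.3270)
after link 5: o_5 = (-12.2167, 0.7077, 5.5214)
after link 6: o_6 = (-9.8877, -0.2896, 8.7743)

-9.888 -0.290 8.774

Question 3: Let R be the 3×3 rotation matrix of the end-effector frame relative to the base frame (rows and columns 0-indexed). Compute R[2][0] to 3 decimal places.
End-effector x-axis (col 0 of R) = (0.0663,0.8511,0.5209)
R[2][0] = 0.5209

0.521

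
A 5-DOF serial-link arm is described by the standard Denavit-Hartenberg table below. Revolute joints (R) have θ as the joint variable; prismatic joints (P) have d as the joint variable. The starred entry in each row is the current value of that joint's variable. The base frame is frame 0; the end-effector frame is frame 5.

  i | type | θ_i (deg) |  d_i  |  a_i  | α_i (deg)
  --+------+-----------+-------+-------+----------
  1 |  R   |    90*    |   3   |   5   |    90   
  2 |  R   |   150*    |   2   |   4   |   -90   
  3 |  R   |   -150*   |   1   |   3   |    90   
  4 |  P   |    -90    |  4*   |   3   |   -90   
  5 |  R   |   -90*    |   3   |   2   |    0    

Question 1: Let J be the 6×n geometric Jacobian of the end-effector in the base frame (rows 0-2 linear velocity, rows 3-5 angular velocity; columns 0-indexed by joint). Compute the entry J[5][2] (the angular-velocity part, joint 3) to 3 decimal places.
axis z_2 = (0.0000,-0.5000,-0.8660); lever o_n−o_2 = (-2.1962,8.0981,-2.3660)
cross product → J_v[:, 2] = (8.1962,1.9019,-1.0981)
J_ω[:, 2] = z_2
entry J[5][2] = -0.8660

-0.866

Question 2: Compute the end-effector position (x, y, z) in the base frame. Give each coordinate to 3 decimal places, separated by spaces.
-0.196 9.634 2.634

after link 1: o_1 = (0.0000, 5.0000, 3.0000)
after link 2: o_2 = (2.0000, 1.5359, 5.0000)
after link 3: o_3 = (3.5000, 3.2859, 2.8349)
after link 4: o_4 = (0.0359, 6.5179, 4.4330)
after link 5: o_5 = (-0.1962, 9.6340, 2.6340)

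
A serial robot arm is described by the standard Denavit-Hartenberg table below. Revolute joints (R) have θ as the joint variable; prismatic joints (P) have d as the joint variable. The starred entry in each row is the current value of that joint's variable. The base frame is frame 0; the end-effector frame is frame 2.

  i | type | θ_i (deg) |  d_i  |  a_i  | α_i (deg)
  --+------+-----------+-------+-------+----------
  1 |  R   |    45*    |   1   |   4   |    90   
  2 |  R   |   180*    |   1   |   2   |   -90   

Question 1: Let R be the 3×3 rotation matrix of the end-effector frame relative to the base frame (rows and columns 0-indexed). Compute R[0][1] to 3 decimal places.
End-effector y-axis (col 1 of R) = (-0.7071,0.7071,-0.0000)
R[0][1] = -0.7071

-0.707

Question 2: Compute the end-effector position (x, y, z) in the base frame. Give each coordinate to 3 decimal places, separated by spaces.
after link 1: o_1 = (2.8284, 2.8284, 1.0000)
after link 2: o_2 = (2.1213, 0.7071, 1.0000)

2.121 0.707 1.000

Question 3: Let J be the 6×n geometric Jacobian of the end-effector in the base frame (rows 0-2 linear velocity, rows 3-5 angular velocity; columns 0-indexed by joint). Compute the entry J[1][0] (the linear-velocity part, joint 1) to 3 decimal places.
2.121

axis z_0 = ẑ; lever o_n−o_0 = (2.1213,0.7071,1.0000)
cross product → J_v[:, 0] = (-0.7071,2.1213,0.0000)
J_ω[:, 0] = z_0
entry J[1][0] = 2.1213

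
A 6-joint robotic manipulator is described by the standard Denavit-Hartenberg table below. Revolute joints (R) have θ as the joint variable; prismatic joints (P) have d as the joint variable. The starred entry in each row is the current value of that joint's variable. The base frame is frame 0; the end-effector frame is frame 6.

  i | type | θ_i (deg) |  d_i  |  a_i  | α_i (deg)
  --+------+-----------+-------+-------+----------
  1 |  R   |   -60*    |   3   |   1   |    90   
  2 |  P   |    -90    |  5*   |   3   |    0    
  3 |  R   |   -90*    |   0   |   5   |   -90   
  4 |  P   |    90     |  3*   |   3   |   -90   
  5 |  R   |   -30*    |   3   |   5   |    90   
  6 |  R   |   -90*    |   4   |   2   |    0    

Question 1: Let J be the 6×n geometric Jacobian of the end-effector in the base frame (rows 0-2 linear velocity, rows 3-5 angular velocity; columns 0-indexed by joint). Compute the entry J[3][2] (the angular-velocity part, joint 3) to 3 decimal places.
-0.866

axis z_2 = (-0.8660,-0.5000,0.0000); lever o_n−o_2 = (2.6160,6.1292,-8.9641)
cross product → J_v[:, 2] = (4.4821,-7.7631,-4.0000)
J_ω[:, 2] = z_2
entry J[3][2] = -0.8660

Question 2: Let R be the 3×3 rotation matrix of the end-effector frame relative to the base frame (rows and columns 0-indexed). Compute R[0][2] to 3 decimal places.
-0.433

End-effector z-axis (col 2 of R) = (-0.4330,-0.2500,-0.8660)
R[0][2] = -0.4330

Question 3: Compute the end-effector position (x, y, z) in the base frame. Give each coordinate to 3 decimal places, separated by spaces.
-1.214 2.763 -8.964

after link 1: o_1 = (0.5000, -0.8660, 3.0000)
after link 2: o_2 = (-3.8301, -3.3660, 0.0000)
after link 3: o_3 = (-6.3301, 0.9641, -0.0000)
after link 4: o_4 = (-3.7321, 2.4641, -3.0000)
after link 5: o_5 = (1.5179, 2.0311, -5.5000)
after link 6: o_6 = (-1.2141, 2.7631, -8.9641)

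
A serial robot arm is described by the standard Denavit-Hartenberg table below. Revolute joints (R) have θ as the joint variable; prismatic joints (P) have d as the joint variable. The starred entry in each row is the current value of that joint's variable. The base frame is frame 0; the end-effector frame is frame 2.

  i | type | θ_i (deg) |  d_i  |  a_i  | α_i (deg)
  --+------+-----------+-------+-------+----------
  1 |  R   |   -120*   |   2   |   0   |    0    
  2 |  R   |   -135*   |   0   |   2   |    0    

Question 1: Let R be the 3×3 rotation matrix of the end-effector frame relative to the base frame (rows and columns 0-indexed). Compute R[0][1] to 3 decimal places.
End-effector y-axis (col 1 of R) = (-0.9659,-0.2588,0.0000)
R[0][1] = -0.9659

-0.966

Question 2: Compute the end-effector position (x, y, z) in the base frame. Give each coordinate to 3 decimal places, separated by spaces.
-0.518 1.932 2.000

after link 1: o_1 = (0.0000, 0.0000, 2.0000)
after link 2: o_2 = (-0.5176, 1.9319, 2.0000)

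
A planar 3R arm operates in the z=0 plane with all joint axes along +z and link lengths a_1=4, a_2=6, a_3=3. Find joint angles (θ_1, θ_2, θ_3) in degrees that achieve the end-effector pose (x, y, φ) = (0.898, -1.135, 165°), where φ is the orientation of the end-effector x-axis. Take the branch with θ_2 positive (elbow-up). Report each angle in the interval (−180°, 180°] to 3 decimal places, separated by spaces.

-119.997 134.995 150.002

wrist centre = target − a_3·(cos φ, sin φ) = (3.7958, -1.9115)
cos θ_2 = (18.0616−4²−6²)/(2·4·6) = -0.7071; θ_2 = 134.9954° (elbow-up)
β = atan2(-1.9115,3.7958) = -26.7287°; ψ = atan2(4.2430,-0.2423) = 93.2684°
θ_1 = β − ψ = -119.9971°
θ_3 = φ − θ_1 − θ_2 = 150.0017° (wrapped to (-180°,180°])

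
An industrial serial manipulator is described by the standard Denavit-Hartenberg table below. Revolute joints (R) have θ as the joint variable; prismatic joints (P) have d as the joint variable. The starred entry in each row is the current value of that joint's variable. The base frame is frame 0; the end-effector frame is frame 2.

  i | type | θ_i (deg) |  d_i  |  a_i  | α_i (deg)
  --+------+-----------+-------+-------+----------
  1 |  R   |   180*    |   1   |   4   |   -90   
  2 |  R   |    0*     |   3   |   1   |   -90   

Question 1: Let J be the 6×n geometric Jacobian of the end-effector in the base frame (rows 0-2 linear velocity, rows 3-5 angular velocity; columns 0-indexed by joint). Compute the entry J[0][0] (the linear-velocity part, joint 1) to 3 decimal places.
3.000

axis z_0 = ẑ; lever o_n−o_0 = (-5.0000,-3.0000,1.0000)
cross product → J_v[:, 0] = (3.0000,-5.0000,0.0000)
J_ω[:, 0] = z_0
entry J[0][0] = 3.0000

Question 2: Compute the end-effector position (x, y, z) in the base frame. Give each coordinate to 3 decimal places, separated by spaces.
after link 1: o_1 = (-4.0000, 0.0000, 1.0000)
after link 2: o_2 = (-5.0000, -3.0000, 1.0000)

-5.000 -3.000 1.000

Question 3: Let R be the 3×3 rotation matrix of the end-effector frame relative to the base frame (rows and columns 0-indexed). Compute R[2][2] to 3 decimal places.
End-effector z-axis (col 2 of R) = (-0.0000,-0.0000,-1.0000)
R[2][2] = -1.0000

-1.000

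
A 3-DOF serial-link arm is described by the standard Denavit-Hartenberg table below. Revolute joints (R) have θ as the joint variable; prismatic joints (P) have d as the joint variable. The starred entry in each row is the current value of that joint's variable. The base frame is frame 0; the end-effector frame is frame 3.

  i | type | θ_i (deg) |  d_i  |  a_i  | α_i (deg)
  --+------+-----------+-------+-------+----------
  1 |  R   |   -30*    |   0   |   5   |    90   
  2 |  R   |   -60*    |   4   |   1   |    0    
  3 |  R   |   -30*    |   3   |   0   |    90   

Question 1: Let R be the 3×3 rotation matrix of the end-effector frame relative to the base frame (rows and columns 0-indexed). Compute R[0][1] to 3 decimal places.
End-effector y-axis (col 1 of R) = (-0.5000,-0.8660,0.0000)
R[0][1] = -0.5000

-0.500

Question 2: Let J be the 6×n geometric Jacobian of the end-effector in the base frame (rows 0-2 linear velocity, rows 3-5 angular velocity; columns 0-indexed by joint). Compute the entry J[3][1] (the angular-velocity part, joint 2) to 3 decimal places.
-0.500

axis z_1 = (-0.5000,-0.8660,0.0000); lever o_n−o_1 = (-3.0670,-6.3122,-0.8660)
cross product → J_v[:, 1] = (0.7500,-0.4330,0.5000)
J_ω[:, 1] = z_1
entry J[3][1] = -0.5000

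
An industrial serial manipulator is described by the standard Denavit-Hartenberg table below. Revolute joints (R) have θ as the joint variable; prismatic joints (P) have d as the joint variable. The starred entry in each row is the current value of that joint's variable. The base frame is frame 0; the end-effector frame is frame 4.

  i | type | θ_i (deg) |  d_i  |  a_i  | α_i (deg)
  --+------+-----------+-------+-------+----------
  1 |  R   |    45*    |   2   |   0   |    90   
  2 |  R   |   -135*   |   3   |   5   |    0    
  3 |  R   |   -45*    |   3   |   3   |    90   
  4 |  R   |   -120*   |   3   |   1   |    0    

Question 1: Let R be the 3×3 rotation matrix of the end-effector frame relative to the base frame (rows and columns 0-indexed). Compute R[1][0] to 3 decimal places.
End-effector x-axis (col 0 of R) = (-0.2588,0.9659,0.0000)
R[1][0] = 0.9659

0.966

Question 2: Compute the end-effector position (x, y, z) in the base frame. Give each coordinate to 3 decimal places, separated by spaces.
-0.637 -7.898 1.464

after link 1: o_1 = (0.0000, 0.0000, 2.0000)
after link 2: o_2 = (-0.3787, -4.6213, -1.5355)
after link 3: o_3 = (-0.3787, -8.8640, -1.5355)
after link 4: o_4 = (-0.6375, -7.8980, 1.4645)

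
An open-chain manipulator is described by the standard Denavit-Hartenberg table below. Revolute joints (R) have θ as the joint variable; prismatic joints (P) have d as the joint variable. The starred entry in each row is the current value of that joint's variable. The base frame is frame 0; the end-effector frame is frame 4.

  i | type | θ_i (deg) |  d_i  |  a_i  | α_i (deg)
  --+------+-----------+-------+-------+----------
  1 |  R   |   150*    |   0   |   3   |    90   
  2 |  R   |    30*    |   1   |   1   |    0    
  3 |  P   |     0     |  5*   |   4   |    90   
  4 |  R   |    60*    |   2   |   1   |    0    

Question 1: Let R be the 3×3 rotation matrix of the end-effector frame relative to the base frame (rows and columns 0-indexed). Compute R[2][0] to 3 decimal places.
End-effector x-axis (col 0 of R) = (0.0580,0.9665,0.2500)
R[2][0] = 0.2500

0.250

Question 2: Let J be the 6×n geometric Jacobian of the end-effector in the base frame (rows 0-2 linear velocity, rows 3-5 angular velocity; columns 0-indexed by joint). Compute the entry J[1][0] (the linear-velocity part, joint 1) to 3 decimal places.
axis z_0 = ẑ; lever o_n−o_0 = (-4.1561,10.3277,1.0179)
cross product → J_v[:, 0] = (-10.3277,-4.1561,0.0000)
J_ω[:, 0] = z_0
entry J[1][0] = -4.1561

-4.156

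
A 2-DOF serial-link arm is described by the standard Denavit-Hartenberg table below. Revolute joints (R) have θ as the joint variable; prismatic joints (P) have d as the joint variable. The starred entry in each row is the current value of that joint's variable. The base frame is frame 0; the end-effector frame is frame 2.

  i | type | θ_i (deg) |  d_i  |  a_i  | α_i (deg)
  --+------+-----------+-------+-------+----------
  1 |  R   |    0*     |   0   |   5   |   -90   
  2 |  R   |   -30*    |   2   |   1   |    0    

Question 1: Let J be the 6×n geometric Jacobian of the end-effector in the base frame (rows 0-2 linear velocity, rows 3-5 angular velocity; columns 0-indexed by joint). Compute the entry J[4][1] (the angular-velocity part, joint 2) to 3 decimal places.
axis z_1 = (0.0000,1.0000,0.0000); lever o_n−o_1 = (0.8660,2.0000,0.5000)
cross product → J_v[:, 1] = (0.5000,0.0000,-0.8660)
J_ω[:, 1] = z_1
entry J[4][1] = 1.0000

1.000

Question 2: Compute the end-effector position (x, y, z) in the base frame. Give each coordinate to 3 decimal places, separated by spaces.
5.866 2.000 0.500

after link 1: o_1 = (5.0000, 0.0000, 0.0000)
after link 2: o_2 = (5.8660, 2.0000, 0.5000)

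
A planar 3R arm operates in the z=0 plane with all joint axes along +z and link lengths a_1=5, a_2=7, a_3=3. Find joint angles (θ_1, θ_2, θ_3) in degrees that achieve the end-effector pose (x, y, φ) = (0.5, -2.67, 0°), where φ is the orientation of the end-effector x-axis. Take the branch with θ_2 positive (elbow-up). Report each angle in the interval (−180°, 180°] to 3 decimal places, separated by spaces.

120.003 149.999 89.998

wrist centre = target − a_3·(cos φ, sin φ) = (-2.5000, -2.6700)
cos θ_2 = (13.3789−5²−7²)/(2·5·7) = -0.8660; θ_2 = 149.9989° (elbow-up)
β = atan2(-2.6700,-2.5000) = -133.1167°; ψ = atan2(3.5001,-1.0621) = 106.8804°
θ_1 = β − ψ = -239.9971°
θ_3 = φ − θ_1 − θ_2 = 89.9982° (wrapped to (-180°,180°])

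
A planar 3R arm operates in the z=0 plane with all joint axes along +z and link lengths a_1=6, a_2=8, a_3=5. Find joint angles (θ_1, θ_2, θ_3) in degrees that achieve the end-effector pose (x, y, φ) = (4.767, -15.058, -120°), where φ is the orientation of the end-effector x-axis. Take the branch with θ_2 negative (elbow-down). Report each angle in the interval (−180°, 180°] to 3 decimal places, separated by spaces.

-30.007 -44.988 -45.005

wrist centre = target − a_3·(cos φ, sin φ) = (7.2670, -10.7279)
cos θ_2 = (167.8965−6²−8²)/(2·6·8) = 0.7073; θ_2 = -44.9879° (elbow-down)
β = atan2(-10.7279,7.2670) = -55.8865°; ψ = atan2(-5.6557,11.6580) = -25.8794°
θ_1 = β − ψ = -30.0071°
θ_3 = φ − θ_1 − θ_2 = -45.0050° (wrapped to (-180°,180°])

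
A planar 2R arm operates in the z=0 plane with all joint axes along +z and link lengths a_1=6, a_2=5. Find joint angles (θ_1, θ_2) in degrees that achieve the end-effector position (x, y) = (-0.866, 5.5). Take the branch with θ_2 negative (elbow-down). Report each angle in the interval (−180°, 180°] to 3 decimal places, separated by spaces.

150.000 -120.000

cos θ_2 = (31.0000−6²−5²)/(2·6·5) = -0.5000; θ_2 = -120.0000° (elbow-down)
β = atan2(5.5000,-0.8660) = 98.9480°; ψ = atan2(-4.3301,3.5000) = -51.0517°
θ_1 = β − ψ = 149.9998°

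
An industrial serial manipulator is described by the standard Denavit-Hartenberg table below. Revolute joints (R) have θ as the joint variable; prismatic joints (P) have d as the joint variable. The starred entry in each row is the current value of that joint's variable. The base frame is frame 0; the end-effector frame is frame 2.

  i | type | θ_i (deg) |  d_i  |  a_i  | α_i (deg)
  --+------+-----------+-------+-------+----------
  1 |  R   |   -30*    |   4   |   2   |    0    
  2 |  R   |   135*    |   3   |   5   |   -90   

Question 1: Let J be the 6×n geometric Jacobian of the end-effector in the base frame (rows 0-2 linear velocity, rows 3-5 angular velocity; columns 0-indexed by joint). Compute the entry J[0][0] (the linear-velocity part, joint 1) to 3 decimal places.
-3.830

axis z_0 = ẑ; lever o_n−o_0 = (0.4380,3.8296,7.0000)
cross product → J_v[:, 0] = (-3.8296,0.4380,0.0000)
J_ω[:, 0] = z_0
entry J[0][0] = -3.8296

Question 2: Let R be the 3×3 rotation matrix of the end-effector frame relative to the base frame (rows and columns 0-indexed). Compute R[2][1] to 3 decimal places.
End-effector y-axis (col 1 of R) = (-0.0000,-0.0000,-1.0000)
R[2][1] = -1.0000

-1.000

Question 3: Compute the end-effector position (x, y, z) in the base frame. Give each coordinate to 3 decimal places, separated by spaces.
after link 1: o_1 = (1.7321, -1.0000, 4.0000)
after link 2: o_2 = (0.4380, 3.8296, 7.0000)

0.438 3.830 7.000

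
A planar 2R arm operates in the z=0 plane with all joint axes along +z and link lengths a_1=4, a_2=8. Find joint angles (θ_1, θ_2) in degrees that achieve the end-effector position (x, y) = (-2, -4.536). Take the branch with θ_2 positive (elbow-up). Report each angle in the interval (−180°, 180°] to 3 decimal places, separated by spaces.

cos θ_2 = (24.5753−4²−8²)/(2·4·8) = -0.8660; θ_2 = 149.9983° (elbow-up)
β = atan2(-4.5360,-2.0000) = -113.7935°; ψ = atan2(4.0002,-2.9281) = 126.2036°
θ_1 = β − ψ = -239.9971°

120.003 149.998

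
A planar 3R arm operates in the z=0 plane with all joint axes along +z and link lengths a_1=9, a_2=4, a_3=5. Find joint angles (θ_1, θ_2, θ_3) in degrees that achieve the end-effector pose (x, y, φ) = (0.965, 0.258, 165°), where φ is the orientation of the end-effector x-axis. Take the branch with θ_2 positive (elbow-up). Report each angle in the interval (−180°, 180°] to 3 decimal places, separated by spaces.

-30.005 149.992 45.013

wrist centre = target − a_3·(cos φ, sin φ) = (5.7946, -1.0361)
cos θ_2 = (34.6512−9²−4²)/(2·9·4) = -0.8660; θ_2 = 149.9920° (elbow-up)
β = atan2(-1.0361,5.7946) = -10.1375°; ψ = atan2(2.0005,5.5362) = 19.8672°
θ_1 = β − ψ = -30.0047°
θ_3 = φ − θ_1 − θ_2 = 45.0128° (wrapped to (-180°,180°])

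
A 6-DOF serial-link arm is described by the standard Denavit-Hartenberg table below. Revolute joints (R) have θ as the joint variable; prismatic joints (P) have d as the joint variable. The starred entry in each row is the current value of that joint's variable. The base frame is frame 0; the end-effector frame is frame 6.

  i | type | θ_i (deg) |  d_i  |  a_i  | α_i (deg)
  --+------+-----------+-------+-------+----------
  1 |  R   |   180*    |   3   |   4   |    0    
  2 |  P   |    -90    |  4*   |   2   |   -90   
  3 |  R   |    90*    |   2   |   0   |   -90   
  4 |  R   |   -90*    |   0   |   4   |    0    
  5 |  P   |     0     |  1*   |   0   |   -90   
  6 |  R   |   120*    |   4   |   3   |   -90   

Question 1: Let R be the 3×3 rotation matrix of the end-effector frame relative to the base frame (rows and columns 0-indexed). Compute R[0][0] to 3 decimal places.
End-effector x-axis (col 0 of R) = (0.5000,0.8660,0.0000)
R[0][0] = 0.5000

0.500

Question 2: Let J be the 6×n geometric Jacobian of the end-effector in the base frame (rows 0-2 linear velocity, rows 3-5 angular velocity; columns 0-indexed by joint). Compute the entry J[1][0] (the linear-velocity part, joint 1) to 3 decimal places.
axis z_0 = ẑ; lever o_n−o_0 = (-8.5000,3.5981,3.0000)
cross product → J_v[:, 0] = (-3.5981,-8.5000,0.0000)
J_ω[:, 0] = z_0
entry J[1][0] = -8.5000

-8.500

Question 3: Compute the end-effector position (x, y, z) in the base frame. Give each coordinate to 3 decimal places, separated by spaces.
-8.500 3.598 3.000

after link 1: o_1 = (-4.0000, 0.0000, 3.0000)
after link 2: o_2 = (-4.0000, 2.0000, 7.0000)
after link 3: o_3 = (-6.0000, 2.0000, 7.0000)
after link 4: o_4 = (-10.0000, 2.0000, 7.0000)
after link 5: o_5 = (-10.0000, 1.0000, 7.0000)
after link 6: o_6 = (-8.5000, 3.5981, 3.0000)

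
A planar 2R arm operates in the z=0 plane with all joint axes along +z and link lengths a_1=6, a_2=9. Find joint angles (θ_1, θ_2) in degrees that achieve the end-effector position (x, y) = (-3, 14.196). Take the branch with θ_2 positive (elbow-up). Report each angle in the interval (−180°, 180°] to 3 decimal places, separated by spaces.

cos θ_2 = (210.5264−6²−9²)/(2·6·9) = 0.8660; θ_2 = 30.0046° (elbow-up)
β = atan2(14.1960,-3.0000) = 101.9326°; ψ = atan2(4.5006,13.7939) = 18.0703°
θ_1 = β − ψ = 83.8623°

83.862 30.005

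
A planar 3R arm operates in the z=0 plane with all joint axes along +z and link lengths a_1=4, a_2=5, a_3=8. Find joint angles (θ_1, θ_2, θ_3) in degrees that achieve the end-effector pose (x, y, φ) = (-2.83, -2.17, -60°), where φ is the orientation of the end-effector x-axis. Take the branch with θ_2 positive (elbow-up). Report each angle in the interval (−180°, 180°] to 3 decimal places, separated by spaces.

wrist centre = target − a_3·(cos φ, sin φ) = (-6.8300, 4.7582)
cos θ_2 = (69.2894−4²−5²)/(2·4·5) = 0.7072; θ_2 = 44.9896° (elbow-up)
β = atan2(4.7582,-6.8300) = 145.1365°; ψ = atan2(3.5349,7.5362) = 25.1292°
θ_1 = β − ψ = 120.0073°
θ_3 = φ − θ_1 − θ_2 = 135.0031° (wrapped to (-180°,180°])

120.007 44.990 135.003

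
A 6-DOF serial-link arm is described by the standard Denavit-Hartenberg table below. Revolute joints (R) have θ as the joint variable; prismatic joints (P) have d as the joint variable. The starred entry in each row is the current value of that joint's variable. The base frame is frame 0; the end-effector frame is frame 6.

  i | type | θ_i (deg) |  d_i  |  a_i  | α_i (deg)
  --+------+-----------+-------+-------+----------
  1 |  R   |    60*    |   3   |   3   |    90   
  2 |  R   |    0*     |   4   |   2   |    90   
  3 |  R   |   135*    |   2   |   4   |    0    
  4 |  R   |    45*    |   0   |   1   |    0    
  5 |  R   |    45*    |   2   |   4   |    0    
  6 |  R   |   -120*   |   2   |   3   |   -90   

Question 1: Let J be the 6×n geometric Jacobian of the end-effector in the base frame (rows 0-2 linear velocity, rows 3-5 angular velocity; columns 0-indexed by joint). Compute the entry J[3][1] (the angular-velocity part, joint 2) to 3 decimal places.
axis z_1 = (0.8660,-0.5000,0.0000); lever o_n−o_1 = (3.2570,-8.1543,-6.0000)
cross product → J_v[:, 1] = (3.0000,5.1962,-5.4333)
J_ω[:, 1] = z_1
entry J[3][1] = 0.8660

0.866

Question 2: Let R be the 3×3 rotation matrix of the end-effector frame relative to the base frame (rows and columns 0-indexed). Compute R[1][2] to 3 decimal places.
-0.707

End-effector z-axis (col 2 of R) = (-0.7071,-0.7071,-0.0000)
R[1][2] = -0.7071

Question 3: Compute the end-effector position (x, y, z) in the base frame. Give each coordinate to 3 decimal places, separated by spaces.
4.757 -5.556 -3.000

after link 1: o_1 = (1.5000, 2.5981, 3.0000)
after link 2: o_2 = (5.9641, 2.3301, 3.0000)
after link 3: o_3 = (6.9994, -1.5336, 1.0000)
after link 4: o_4 = (6.4994, -2.3996, 1.0000)
after link 5: o_5 = (2.6357, -3.4349, -1.0000)
after link 6: o_6 = (4.7570, -5.5562, -3.0000)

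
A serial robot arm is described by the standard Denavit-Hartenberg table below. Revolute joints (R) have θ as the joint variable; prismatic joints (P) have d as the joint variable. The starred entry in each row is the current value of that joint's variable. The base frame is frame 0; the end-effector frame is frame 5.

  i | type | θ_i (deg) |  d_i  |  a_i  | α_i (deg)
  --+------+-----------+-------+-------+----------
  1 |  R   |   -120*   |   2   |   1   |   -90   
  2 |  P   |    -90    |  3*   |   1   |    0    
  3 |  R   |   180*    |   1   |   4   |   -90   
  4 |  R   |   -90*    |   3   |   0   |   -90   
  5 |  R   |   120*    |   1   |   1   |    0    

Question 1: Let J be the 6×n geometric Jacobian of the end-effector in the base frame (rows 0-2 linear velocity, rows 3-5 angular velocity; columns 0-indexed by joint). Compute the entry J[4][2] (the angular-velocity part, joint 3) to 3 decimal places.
axis z_2 = (0.8660,-0.5000,0.0000); lever o_n−o_2 = (1.5000,1.5981,-5.0000)
cross product → J_v[:, 2] = (2.5000,4.3301,2.1340)
J_ω[:, 2] = z_2
entry J[4][2] = -0.5000

-0.500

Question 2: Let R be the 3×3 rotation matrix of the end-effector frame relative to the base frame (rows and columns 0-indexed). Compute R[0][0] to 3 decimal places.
End-effector x-axis (col 0 of R) = (-0.8660,-0.5000,-0.0000)
R[0][0] = -0.8660

-0.866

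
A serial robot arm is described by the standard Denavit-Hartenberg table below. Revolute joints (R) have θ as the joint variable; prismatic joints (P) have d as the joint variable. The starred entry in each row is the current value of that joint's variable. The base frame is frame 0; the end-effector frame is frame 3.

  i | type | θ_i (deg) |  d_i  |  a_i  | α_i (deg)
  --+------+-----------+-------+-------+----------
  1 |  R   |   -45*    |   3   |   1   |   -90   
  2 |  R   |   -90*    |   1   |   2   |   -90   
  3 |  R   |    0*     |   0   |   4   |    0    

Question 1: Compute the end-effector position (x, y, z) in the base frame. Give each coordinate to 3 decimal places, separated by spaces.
after link 1: o_1 = (0.7071, -0.7071, 3.0000)
after link 2: o_2 = (1.4142, -0.0000, 5.0000)
after link 3: o_3 = (1.4142, -0.0000, 9.0000)

1.414 -0.000 9.000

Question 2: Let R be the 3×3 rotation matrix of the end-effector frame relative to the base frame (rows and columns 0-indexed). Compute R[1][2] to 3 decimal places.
-0.707

End-effector z-axis (col 2 of R) = (0.7071,-0.7071,-0.0000)
R[1][2] = -0.7071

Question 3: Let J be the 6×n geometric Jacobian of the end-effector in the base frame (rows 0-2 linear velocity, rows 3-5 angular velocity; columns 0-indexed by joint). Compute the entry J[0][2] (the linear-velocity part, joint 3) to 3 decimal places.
axis z_2 = (0.7071,-0.7071,-0.0000); lever o_n−o_2 = (0.0000,-0.0000,4.0000)
cross product → J_v[:, 2] = (-2.8284,-2.8284,-0.0000)
J_ω[:, 2] = z_2
entry J[0][2] = -2.8284

-2.828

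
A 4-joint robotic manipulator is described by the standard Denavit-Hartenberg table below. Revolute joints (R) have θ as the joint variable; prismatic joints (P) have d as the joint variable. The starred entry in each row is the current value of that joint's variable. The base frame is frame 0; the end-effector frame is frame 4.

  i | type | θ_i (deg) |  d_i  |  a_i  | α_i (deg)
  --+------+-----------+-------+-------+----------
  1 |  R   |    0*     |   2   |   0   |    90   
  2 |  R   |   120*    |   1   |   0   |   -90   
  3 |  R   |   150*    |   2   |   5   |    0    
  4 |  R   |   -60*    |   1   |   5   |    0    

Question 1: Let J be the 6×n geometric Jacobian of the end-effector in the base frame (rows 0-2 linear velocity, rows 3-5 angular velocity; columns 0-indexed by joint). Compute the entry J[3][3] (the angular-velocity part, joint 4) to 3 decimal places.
axis z_3 = (-0.8660,-0.0000,-0.5000); lever o_n−o_3 = (-0.8660,5.0000,-0.5000)
cross product → J_v[:, 3] = (2.5000,-0.0000,-4.3301)
J_ω[:, 3] = z_3
entry J[3][3] = -0.8660

-0.866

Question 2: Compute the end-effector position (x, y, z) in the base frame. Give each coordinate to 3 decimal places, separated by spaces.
-0.433 6.500 -3.250

after link 1: o_1 = (0.0000, 0.0000, 2.0000)
after link 2: o_2 = (0.0000, -1.0000, 2.0000)
after link 3: o_3 = (0.4330, 1.5000, -2.7500)
after link 4: o_4 = (-0.4330, 6.5000, -3.2500)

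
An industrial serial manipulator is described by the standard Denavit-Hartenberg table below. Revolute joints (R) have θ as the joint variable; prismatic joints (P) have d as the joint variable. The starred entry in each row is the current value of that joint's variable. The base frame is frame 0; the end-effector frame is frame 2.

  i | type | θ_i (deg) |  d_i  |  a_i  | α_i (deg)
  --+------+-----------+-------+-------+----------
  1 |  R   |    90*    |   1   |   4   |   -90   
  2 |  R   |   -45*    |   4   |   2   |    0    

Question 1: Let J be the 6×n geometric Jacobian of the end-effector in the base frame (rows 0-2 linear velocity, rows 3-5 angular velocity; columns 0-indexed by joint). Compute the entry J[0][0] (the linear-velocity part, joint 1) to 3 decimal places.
axis z_0 = ẑ; lever o_n−o_0 = (-4.0000,5.4142,2.4142)
cross product → J_v[:, 0] = (-5.4142,-4.0000,0.0000)
J_ω[:, 0] = z_0
entry J[0][0] = -5.4142

-5.414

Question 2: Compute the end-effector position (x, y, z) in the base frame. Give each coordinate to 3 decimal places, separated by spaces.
-4.000 5.414 2.414

after link 1: o_1 = (0.0000, 4.0000, 1.0000)
after link 2: o_2 = (-4.0000, 5.4142, 2.4142)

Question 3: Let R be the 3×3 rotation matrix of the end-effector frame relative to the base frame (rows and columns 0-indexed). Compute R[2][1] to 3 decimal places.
End-effector y-axis (col 1 of R) = (-0.0000,0.7071,-0.7071)
R[2][1] = -0.7071

-0.707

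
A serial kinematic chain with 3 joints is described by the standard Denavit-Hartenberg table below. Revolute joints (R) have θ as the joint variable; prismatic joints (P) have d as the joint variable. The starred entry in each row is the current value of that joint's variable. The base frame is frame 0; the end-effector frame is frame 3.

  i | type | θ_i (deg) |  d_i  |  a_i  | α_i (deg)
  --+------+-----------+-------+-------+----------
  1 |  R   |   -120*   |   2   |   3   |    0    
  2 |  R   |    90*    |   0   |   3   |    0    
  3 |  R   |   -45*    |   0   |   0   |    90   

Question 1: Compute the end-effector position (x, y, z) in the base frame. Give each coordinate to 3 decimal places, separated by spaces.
after link 1: o_1 = (-1.5000, -2.5981, 2.0000)
after link 2: o_2 = (1.0981, -4.0981, 2.0000)
after link 3: o_3 = (1.0981, -4.0981, 2.0000)

1.098 -4.098 2.000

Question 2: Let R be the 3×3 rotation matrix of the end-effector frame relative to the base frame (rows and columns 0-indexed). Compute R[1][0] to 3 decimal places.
End-effector x-axis (col 0 of R) = (0.2588,-0.9659,0.0000)
R[1][0] = -0.9659

-0.966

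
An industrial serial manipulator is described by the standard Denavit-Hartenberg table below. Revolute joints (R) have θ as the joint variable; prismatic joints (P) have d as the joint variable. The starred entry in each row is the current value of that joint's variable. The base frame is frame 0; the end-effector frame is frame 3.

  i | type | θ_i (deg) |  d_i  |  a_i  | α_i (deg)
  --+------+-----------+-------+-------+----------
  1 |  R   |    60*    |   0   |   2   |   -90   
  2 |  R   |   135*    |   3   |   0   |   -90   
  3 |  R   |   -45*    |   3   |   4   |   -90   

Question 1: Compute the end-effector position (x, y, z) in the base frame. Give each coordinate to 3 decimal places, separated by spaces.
-6.108 1.077 0.121

after link 1: o_1 = (1.0000, 1.7321, 0.0000)
after link 2: o_2 = (-1.5981, 3.2321, 0.0000)
after link 3: o_3 = (-6.1082, 1.0771, 0.1213)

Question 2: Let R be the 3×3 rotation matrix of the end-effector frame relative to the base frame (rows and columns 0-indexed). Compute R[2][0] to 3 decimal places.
-0.500

End-effector x-axis (col 0 of R) = (-0.8624,-0.0795,-0.5000)
R[2][0] = -0.5000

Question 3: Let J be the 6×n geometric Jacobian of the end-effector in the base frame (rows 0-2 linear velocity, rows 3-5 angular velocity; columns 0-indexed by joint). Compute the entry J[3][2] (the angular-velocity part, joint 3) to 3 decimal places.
axis z_2 = (-0.3536,-0.6124,0.7071); lever o_n−o_2 = (-4.5101,-2.1550,0.1213)
cross product → J_v[:, 2] = (1.4495,-3.1463,-2.0000)
J_ω[:, 2] = z_2
entry J[3][2] = -0.3536

-0.354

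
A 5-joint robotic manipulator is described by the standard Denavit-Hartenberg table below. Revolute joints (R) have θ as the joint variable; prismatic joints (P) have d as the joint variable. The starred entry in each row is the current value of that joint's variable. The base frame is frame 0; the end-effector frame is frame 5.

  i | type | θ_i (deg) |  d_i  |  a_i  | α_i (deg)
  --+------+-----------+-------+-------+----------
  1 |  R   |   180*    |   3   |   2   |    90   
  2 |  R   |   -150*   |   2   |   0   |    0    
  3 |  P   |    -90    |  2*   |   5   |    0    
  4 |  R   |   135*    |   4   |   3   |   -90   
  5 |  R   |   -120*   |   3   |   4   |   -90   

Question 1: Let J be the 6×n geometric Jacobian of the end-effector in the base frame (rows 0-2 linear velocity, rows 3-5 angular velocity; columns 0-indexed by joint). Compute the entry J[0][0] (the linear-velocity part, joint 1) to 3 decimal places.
axis z_0 = ẑ; lever o_n−o_0 = (-2.1390,11.4641,5.5877)
cross product → J_v[:, 0] = (-11.4641,-2.1390,0.0000)
J_ω[:, 0] = z_0
entry J[0][0] = -11.4641

-11.464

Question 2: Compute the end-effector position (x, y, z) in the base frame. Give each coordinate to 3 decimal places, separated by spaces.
after link 1: o_1 = (-2.0000, 0.0000, 3.0000)
after link 2: o_2 = (-2.0000, 2.0000, 3.0000)
after link 3: o_3 = (0.5000, 4.0000, 7.3301)
after link 4: o_4 = (1.2765, 8.0000, 4.4323)
after link 5: o_5 = (-2.1390, 11.4641, 5.5877)

-2.139 11.464 5.588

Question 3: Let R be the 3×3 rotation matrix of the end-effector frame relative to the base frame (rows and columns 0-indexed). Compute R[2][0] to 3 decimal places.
0.483

End-effector x-axis (col 0 of R) = (-0.1294,0.8660,0.4830)
R[2][0] = 0.4830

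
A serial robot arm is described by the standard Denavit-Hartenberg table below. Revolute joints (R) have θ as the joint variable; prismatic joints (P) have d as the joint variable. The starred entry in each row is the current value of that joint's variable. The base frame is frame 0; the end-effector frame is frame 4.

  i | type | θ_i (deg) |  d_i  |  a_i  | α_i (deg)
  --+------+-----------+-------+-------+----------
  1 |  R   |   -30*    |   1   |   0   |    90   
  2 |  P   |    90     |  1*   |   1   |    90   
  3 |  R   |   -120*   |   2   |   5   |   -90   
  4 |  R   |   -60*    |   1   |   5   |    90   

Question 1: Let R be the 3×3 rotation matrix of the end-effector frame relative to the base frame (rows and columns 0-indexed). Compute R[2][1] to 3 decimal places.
End-effector y-axis (col 1 of R) = (0.2500,0.4330,0.8660)
R[2][1] = 0.8660

0.866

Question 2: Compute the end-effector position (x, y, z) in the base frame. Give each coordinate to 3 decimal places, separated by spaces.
8.480 2.027 -0.884

after link 1: o_1 = (0.0000, 0.0000, 1.0000)
after link 2: o_2 = (-0.5000, -0.8660, 2.0000)
after link 3: o_3 = (3.3971, 1.8840, -0.5000)
after link 4: o_4 = (8.4796, 2.0269, -0.8840)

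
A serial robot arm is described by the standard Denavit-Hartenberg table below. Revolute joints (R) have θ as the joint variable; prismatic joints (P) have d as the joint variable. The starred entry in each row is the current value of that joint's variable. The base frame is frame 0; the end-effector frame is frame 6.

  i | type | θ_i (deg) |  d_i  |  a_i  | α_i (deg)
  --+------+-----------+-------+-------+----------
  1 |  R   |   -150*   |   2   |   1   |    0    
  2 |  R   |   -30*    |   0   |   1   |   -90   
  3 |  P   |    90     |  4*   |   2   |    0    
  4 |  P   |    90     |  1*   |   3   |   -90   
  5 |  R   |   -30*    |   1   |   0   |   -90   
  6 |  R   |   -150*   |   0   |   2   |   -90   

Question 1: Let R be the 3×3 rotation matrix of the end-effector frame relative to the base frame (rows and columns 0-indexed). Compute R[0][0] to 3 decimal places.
-0.750

End-effector x-axis (col 0 of R) = (-0.7500,0.4330,0.5000)
R[0][0] = -0.7500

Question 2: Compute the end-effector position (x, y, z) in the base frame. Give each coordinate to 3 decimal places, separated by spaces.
-0.366 -4.634 2.000

after link 1: o_1 = (-0.8660, -0.5000, 2.0000)
after link 2: o_2 = (-1.8660, -0.5000, 2.0000)
after link 3: o_3 = (-1.8660, -4.5000, 0.0000)
after link 4: o_4 = (1.1340, -5.5000, -0.0000)
after link 5: o_5 = (1.1340, -5.5000, 1.0000)
after link 6: o_6 = (-0.3660, -4.6340, 2.0000)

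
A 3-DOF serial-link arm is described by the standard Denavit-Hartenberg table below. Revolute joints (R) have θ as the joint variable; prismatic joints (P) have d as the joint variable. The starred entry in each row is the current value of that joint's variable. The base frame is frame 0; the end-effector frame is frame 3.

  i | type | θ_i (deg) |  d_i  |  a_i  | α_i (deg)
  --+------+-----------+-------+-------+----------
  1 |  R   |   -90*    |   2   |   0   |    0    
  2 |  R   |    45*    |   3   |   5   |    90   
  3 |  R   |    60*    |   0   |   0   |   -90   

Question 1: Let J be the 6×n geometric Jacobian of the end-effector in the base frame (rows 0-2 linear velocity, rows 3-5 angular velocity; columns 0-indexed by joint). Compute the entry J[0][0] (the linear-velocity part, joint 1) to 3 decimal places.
axis z_0 = ẑ; lever o_n−o_0 = (3.5355,-3.5355,5.0000)
cross product → J_v[:, 0] = (3.5355,3.5355,-0.0000)
J_ω[:, 0] = z_0
entry J[0][0] = 3.5355

3.536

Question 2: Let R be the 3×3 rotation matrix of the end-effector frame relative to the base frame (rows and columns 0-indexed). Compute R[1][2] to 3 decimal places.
0.612

End-effector z-axis (col 2 of R) = (-0.6124,0.6124,0.5000)
R[1][2] = 0.6124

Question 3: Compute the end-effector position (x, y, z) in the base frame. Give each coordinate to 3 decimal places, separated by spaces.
3.536 -3.536 5.000

after link 1: o_1 = (0.0000, 0.0000, 2.0000)
after link 2: o_2 = (3.5355, -3.5355, 5.0000)
after link 3: o_3 = (3.5355, -3.5355, 5.0000)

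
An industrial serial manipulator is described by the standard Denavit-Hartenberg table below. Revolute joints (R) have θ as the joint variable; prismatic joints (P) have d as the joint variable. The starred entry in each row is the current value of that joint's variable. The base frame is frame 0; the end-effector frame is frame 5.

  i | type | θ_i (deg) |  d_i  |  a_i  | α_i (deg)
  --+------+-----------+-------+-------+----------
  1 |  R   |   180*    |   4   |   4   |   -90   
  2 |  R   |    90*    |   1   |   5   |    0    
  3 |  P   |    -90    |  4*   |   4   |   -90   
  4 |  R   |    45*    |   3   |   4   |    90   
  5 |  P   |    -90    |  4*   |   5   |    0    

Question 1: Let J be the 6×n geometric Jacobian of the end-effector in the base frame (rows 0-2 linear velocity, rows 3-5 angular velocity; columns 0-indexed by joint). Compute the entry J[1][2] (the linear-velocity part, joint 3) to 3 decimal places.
-1.000

prismatic axis z_2 = (-0.0000,-1.0000,0.0000)
J_v[:, 2] = z_2; J_ω[:, 2] = (0,0,0)
entry J[1][2] = -1.0000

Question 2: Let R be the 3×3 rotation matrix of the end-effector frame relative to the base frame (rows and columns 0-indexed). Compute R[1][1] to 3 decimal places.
0.707

End-effector y-axis (col 1 of R) = (-0.7071,0.7071,-0.0000)
R[1][1] = 0.7071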